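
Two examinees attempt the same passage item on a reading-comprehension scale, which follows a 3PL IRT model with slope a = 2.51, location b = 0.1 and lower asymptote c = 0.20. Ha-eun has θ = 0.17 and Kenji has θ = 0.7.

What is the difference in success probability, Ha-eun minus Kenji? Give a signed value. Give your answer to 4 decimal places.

P(θ) = c + (1 − c) · 1 / (1 + exp(−a(θ − b)))
P(Ha-eun) = 0.6350  [exponent 0.1757]
P(Kenji) = 0.8548  [exponent 1.5060]
Difference = 0.6350 − 0.8548 = -0.2197

-0.2197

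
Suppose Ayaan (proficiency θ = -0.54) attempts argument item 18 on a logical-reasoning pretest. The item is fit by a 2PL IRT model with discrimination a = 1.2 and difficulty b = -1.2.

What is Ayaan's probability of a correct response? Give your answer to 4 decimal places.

0.6883

P(θ) = 1 / (1 + exp(−a(θ − b)))
Exponent: 1.2 × (-0.54 − (-1.2)) = 0.7920
1/(1 + e^{-0.7920}) = 0.6883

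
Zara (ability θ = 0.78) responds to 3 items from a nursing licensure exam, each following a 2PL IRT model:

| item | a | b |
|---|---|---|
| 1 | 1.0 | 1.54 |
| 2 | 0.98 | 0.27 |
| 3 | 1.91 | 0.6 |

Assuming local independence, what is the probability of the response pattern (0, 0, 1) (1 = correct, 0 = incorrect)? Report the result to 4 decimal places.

0.1505

P(θ) = 1 / (1 + exp(−a(θ − b)))
P_1 = 1/(1+e^{0.7600}) = 0.3186
P_2 = 1/(1+e^{-0.4998}) = 0.6224
P_3 = 1/(1+e^{-0.3438}) = 0.5851
L = (1−P_1) × (1−P_2) × P_3 = 0.6814 × 0.3776 × 0.5851 = 0.15053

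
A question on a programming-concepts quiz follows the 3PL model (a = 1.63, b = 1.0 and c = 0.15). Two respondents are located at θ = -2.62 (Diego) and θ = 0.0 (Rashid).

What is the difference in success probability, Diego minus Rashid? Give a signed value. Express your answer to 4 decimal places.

-0.1369

P(θ) = c + (1 − c) · 1 / (1 + exp(−a(θ − b)))
P(Diego) = 0.1523  [exponent -5.9006]
P(Rashid) = 0.2893  [exponent -1.6300]
Difference = 0.1523 − 0.2893 = -0.1369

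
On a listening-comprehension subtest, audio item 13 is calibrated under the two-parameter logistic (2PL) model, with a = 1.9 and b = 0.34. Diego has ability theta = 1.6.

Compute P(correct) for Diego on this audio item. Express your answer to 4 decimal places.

P(theta) = 1 / (1 + exp(−a(theta − b)))
Exponent: 1.9 × (1.6 − 0.34) = 2.3940
1/(1 + e^{-2.3940}) = 0.9164

0.9164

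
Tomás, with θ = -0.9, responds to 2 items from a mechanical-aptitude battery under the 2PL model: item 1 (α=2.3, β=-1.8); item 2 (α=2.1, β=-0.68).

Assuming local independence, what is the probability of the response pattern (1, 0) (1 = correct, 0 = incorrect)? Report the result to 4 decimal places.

0.5447

P(θ) = 1 / (1 + exp(−α(θ − β)))
P_1 = 1/(1+e^{-2.0700}) = 0.8880
P_2 = 1/(1+e^{0.4620}) = 0.3865
L = P_1 × (1−P_2) = 0.8880 × 0.6135 = 0.54475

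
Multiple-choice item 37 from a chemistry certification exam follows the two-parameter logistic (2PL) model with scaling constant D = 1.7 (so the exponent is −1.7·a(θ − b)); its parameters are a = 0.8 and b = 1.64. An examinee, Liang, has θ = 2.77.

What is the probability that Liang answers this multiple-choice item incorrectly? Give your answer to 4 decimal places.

0.1770

P(θ) = 1 / (1 + exp(−D·a(θ − b)))
Exponent: 1.7 × 0.8 × (2.77 − 1.64) = 1.5368
1/(1 + e^{-1.5368}) = 0.8230
P = 0.8230
P(incorrect) = 1 − 0.8230 = 0.1770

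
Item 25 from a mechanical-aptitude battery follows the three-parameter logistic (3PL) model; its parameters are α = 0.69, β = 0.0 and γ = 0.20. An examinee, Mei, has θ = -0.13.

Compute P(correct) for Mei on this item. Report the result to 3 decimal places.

0.582

P(θ) = γ + (1 − γ) · 1 / (1 + exp(−α(θ − β)))
Exponent: 0.69 × (-0.13 − 0.0) = -0.0897
1/(1 + e^{0.0897}) = 0.4776
P = 0.20 + 0.80 × 0.4776 = 0.5821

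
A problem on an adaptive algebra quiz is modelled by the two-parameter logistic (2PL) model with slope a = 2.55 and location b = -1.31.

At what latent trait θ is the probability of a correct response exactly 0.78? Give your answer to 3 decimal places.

P(θ) = 1 / (1 + exp(−a(θ − b)))
logit = ln(0.7800/0.2200) = 1.2657
θ = b + logit/(a) = -1.31 + 1.2657/2.5500 = -0.8137

-0.814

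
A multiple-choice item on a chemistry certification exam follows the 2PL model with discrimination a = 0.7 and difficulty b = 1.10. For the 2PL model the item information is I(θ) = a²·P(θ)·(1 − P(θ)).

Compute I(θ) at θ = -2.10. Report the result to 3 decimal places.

0.043

P = 1/(1+e^{2.2400}) = 0.0962
P(1−P) = 0.0962 × 0.9038 = 0.0870
I = a² × P(1−P) = 0.7² × 0.0870 = 0.04261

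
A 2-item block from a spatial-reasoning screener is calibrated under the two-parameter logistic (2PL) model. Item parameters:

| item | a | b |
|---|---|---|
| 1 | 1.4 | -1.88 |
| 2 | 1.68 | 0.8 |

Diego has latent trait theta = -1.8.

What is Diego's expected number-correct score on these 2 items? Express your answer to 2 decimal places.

0.54

P(theta) = 1 / (1 + exp(−a(theta − b)))
P_1 = 1/(1+e^{-0.1120}) = 0.5280
P_2 = 1/(1+e^{4.3680}) = 0.0125
E[score] = 0.5280 + 0.0125 = 0.5405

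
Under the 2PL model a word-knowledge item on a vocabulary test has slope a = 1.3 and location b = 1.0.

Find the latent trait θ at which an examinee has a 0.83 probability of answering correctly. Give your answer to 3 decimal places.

2.220

P(θ) = 1 / (1 + exp(−a(θ − b)))
logit = ln(0.8300/0.1700) = 1.5856
θ = b + logit/(a) = 1.0 + 1.5856/1.3000 = 2.2197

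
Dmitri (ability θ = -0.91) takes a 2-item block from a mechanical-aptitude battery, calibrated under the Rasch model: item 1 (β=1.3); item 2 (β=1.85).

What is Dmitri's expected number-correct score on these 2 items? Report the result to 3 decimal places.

0.158

P(θ) = 1 / (1 + exp(−(θ − β)))
P_1 = 1/(1+e^{2.2100}) = 0.0989
P_2 = 1/(1+e^{2.7600}) = 0.0595
E[score] = 0.0989 + 0.0595 = 0.1584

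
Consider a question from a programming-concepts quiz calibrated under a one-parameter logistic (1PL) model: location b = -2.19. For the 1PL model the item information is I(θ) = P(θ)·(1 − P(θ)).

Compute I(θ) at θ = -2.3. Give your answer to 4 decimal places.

P = 1/(1+e^{0.1100}) = 0.4725
P(1−P) = 0.4725 × 0.5275 = 0.2492
I = P(1−P) = 0.24925

0.2492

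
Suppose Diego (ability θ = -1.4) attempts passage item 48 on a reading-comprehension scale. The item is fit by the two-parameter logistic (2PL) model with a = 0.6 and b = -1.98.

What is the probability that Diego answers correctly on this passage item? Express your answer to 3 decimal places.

P(θ) = 1 / (1 + exp(−a(θ − b)))
Exponent: 0.6 × (-1.4 − (-1.98)) = 0.3480
1/(1 + e^{-0.3480}) = 0.5861

0.586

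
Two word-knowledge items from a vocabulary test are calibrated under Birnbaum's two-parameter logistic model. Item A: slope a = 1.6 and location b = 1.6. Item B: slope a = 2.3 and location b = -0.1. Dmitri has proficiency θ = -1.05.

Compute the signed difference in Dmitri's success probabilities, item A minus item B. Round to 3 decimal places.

-0.087

P(θ) = 1 / (1 + exp(−a(θ − b)))
P_A = 0.0142
P_B = 0.1011
P_A − P_B = -0.0869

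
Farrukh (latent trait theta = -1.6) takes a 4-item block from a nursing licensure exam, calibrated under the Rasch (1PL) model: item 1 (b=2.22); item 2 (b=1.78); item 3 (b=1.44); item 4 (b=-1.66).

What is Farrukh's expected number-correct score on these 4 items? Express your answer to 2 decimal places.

0.62

P(theta) = 1 / (1 + exp(−(theta − b)))
P_1 = 1/(1+e^{3.8200}) = 0.0215
P_2 = 1/(1+e^{3.3800}) = 0.0329
P_3 = 1/(1+e^{3.0400}) = 0.0457
P_4 = 1/(1+e^{-0.0600}) = 0.5150
E[score] = 0.0215 + 0.0329 + 0.0457 + 0.5150 = 0.6150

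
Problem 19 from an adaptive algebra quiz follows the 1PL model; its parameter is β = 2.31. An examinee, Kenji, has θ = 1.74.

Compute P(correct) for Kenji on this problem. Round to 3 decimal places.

0.361

P(θ) = 1 / (1 + exp(−(θ − β)))
Exponent: (1.74 − 2.31) = -0.5700
1/(1 + e^{0.5700}) = 0.3612
P = 0.3612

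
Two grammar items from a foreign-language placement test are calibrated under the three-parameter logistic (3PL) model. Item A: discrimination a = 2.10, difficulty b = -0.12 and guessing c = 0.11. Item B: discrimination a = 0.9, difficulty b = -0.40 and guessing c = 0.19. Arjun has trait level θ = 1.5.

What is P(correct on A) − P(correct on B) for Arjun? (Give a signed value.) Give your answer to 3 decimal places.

P(θ) = c + (1 − c) · 1 / (1 + exp(−a(θ − b)))
P_A = 0.9713
P_B = 0.8759
P_A − P_B = 0.0954

0.095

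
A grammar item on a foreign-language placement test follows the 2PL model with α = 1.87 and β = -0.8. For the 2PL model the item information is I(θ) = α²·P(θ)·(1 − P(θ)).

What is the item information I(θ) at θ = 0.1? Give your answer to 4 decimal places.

P = 1/(1+e^{-1.6830}) = 0.8433
P(1−P) = 0.8433 × 0.1567 = 0.1321
I = α² × P(1−P) = 1.87² × 0.1321 = 0.46209

0.4621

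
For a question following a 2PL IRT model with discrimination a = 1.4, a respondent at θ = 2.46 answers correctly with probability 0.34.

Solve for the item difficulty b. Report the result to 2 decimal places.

P(θ) = 1 / (1 + exp(−a(θ − b)))
logit(0.34) = ln(0.34/0.66) = -0.6633
b = θ − logit/(a) = 2.46 − (-0.6633)/1.4000 = 2.9338

2.93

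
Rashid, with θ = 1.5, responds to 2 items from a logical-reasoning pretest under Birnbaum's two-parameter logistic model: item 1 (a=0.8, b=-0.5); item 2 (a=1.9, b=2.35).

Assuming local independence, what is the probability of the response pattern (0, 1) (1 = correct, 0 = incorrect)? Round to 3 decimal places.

0.028

P(θ) = 1 / (1 + exp(−a(θ − b)))
P_1 = 1/(1+e^{-1.6000}) = 0.8320
P_2 = 1/(1+e^{1.6150}) = 0.1659
L = (1−P_1) × P_2 = 0.1680 × 0.1659 = 0.02787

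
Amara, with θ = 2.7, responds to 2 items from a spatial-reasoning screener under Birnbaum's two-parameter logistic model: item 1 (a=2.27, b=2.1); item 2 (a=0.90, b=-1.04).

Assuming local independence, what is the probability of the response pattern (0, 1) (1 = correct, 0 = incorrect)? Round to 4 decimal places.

0.1971

P(θ) = 1 / (1 + exp(−a(θ − b)))
P_1 = 1/(1+e^{-1.3620}) = 0.7961
P_2 = 1/(1+e^{-3.3660}) = 0.9666
L = (1−P_1) × P_2 = 0.2039 × 0.9666 = 0.19711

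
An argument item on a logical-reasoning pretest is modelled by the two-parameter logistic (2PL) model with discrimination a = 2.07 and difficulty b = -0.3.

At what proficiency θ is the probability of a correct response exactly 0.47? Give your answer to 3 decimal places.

-0.358

P(θ) = 1 / (1 + exp(−a(θ − b)))
logit = ln(0.4700/0.5300) = -0.1201
θ = b + logit/(a) = -0.3 + (-0.1201)/2.0700 = -0.3580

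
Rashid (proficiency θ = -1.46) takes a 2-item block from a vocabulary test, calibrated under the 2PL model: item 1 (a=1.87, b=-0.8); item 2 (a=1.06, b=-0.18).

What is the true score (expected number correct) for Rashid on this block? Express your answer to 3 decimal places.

P(θ) = 1 / (1 + exp(−a(θ − b)))
P_1 = 1/(1+e^{1.2342}) = 0.2254
P_2 = 1/(1+e^{1.3568}) = 0.2048
E[score] = 0.2254 + 0.2048 = 0.4302

0.430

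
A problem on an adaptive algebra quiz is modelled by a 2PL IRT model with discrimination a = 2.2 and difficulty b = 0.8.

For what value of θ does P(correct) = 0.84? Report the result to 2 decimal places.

1.55

P(θ) = 1 / (1 + exp(−a(θ − b)))
logit = ln(0.8400/0.1600) = 1.6582
θ = b + logit/(a) = 0.8 + 1.6582/2.2000 = 1.5537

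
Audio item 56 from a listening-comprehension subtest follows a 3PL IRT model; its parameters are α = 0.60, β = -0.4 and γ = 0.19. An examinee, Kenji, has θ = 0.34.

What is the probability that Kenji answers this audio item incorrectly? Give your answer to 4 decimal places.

0.3165

P(θ) = γ + (1 − γ) · 1 / (1 + exp(−α(θ − β)))
Exponent: 0.60 × (0.34 − (-0.4)) = 0.4440
1/(1 + e^{-0.4440}) = 0.6092
P = 0.19 + 0.81 × 0.6092 = 0.6835
P(incorrect) = 1 − 0.6835 = 0.3165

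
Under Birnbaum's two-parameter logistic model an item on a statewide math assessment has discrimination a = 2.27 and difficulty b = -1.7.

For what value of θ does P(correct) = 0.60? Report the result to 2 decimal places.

P(θ) = 1 / (1 + exp(−a(θ − b)))
logit = ln(0.6000/0.4000) = 0.4055
θ = b + logit/(a) = -1.7 + 0.4055/2.2700 = -1.5214

-1.52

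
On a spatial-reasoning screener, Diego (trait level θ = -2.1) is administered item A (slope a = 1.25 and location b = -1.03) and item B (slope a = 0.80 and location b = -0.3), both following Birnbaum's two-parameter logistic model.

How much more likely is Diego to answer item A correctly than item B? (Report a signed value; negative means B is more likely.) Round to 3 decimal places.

0.016

P(θ) = 1 / (1 + exp(−a(θ − b)))
P_A = 0.2079
P_B = 0.1915
P_A − P_B = 0.0164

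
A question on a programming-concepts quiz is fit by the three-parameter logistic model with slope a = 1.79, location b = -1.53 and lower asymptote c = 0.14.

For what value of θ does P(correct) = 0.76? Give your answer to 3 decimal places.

P(θ) = c + (1 − c) · 1 / (1 + exp(−a(θ − b)))
Remove guessing floor: (0.76 − 0.14)/(1 − 0.14) = 0.7209
logit = ln(0.7209/0.2791) = 0.9491
θ = b + logit/(a) = -1.53 + 0.9491/1.7900 = -0.9998

-1.000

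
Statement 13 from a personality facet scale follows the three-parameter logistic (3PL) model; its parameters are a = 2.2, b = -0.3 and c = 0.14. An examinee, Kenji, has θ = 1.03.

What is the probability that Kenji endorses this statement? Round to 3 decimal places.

0.956

P(θ) = c + (1 − c) · 1 / (1 + exp(−a(θ − b)))
Exponent: 2.2 × (1.03 − (-0.3)) = 2.9260
1/(1 + e^{-2.9260}) = 0.9491
P = 0.14 + 0.86 × 0.9491 = 0.9562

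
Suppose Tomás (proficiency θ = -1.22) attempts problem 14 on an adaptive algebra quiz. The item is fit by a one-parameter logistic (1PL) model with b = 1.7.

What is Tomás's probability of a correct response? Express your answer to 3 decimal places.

0.051

P(θ) = 1 / (1 + exp(−(θ − b)))
Exponent: (-1.22 − 1.7) = -2.9200
1/(1 + e^{2.9200}) = 0.0512
P = 0.0512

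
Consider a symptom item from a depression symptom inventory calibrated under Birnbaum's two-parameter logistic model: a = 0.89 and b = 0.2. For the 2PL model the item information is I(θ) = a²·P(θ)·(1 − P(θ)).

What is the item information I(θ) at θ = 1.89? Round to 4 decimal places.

P = 1/(1+e^{-1.5041}) = 0.8182
P(1−P) = 0.8182 × 0.1818 = 0.1488
I = a² × P(1−P) = 0.89² × 0.1488 = 0.11783

0.1178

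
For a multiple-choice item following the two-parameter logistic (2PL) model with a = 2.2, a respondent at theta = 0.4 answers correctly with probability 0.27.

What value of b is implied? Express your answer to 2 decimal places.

P(theta) = 1 / (1 + exp(−a(theta − b)))
logit(0.27) = ln(0.27/0.73) = -0.9946
b = theta − logit/(a) = 0.4 − (-0.9946)/2.2000 = 0.8521

0.85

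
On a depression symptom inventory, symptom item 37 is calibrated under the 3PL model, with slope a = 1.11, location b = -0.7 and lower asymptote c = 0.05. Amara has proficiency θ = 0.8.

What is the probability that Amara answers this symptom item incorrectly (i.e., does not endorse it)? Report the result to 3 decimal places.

P(θ) = c + (1 − c) · 1 / (1 + exp(−a(θ − b)))
Exponent: 1.11 × (0.8 − (-0.7)) = 1.6650
1/(1 + e^{-1.6650}) = 0.8409
P = 0.05 + 0.95 × 0.8409 = 0.8489
P(incorrect) = 1 − 0.8489 = 0.1511

0.151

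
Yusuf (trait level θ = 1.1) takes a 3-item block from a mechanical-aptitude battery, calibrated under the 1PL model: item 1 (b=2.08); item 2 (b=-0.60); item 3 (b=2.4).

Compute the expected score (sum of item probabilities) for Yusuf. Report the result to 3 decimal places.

P(θ) = 1 / (1 + exp(−(θ − b)))
P_1 = 1/(1+e^{0.9800}) = 0.2729
P_2 = 1/(1+e^{-1.7000}) = 0.8455
P_3 = 1/(1+e^{1.3000}) = 0.2142
E[score] = 0.2729 + 0.8455 + 0.2142 = 1.3326

1.333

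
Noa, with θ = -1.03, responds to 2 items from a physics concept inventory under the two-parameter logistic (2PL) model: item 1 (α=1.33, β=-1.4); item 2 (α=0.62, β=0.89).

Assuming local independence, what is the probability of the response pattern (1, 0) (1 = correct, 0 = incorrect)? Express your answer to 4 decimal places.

P(θ) = 1 / (1 + exp(−α(θ − β)))
P_1 = 1/(1+e^{-0.4921}) = 0.6206
P_2 = 1/(1+e^{1.1904}) = 0.2332
L = P_1 × (1−P_2) = 0.6206 × 0.7668 = 0.47588

0.4759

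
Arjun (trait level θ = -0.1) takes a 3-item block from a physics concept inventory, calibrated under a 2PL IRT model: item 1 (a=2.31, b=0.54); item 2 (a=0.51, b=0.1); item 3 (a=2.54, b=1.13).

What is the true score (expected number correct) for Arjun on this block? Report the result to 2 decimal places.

P(θ) = 1 / (1 + exp(−a(θ − b)))
P_1 = 1/(1+e^{1.4784}) = 0.1857
P_2 = 1/(1+e^{0.1020}) = 0.4745
P_3 = 1/(1+e^{3.1242}) = 0.0421
E[score] = 0.1857 + 0.4745 + 0.0421 = 0.7023

0.70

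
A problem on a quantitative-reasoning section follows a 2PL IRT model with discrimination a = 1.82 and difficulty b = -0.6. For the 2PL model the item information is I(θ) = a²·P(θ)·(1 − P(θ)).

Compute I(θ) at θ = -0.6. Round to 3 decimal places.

P = 1/(1+e^{0.0000}) = 0.5000
P(1−P) = 0.5000 × 0.5000 = 0.2500
I = a² × P(1−P) = 1.82² × 0.2500 = 0.82810

0.828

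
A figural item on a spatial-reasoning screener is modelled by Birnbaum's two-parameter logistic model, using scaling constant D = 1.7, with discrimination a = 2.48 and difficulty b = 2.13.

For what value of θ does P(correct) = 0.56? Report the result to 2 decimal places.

P(θ) = 1 / (1 + exp(−D·a(θ − b)))
logit = ln(0.5600/0.4400) = 0.2412
θ = b + logit/(1.7·a) = 2.13 + 0.2412/4.2160 = 2.1872

2.19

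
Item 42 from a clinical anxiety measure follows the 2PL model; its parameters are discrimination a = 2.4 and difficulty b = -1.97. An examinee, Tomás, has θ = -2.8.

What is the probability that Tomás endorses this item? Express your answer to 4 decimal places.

P(θ) = 1 / (1 + exp(−a(θ − b)))
Exponent: 2.4 × (-2.8 − (-1.97)) = -1.9920
1/(1 + e^{1.9920}) = 0.1200

0.1200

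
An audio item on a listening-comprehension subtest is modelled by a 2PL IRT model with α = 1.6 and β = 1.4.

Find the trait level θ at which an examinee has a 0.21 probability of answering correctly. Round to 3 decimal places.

0.572

P(θ) = 1 / (1 + exp(−α(θ − β)))
logit = ln(0.2100/0.7900) = -1.3249
θ = β + logit/(α) = 1.4 + (-1.3249)/1.6000 = 0.5719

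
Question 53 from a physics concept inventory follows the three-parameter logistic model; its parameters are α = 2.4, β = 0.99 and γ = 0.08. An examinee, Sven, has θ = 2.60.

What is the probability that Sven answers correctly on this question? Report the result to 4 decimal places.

P(θ) = γ + (1 − γ) · 1 / (1 + exp(−α(θ − β)))
Exponent: 2.4 × (2.60 − 0.99) = 3.8640
1/(1 + e^{-3.8640}) = 0.9794
P = 0.08 + 0.92 × 0.9794 = 0.9811

0.9811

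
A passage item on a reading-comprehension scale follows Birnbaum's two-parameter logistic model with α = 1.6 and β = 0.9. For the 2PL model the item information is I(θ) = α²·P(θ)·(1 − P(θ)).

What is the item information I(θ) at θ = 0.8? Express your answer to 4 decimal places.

0.6359

P = 1/(1+e^{0.1600}) = 0.4601
P(1−P) = 0.4601 × 0.5399 = 0.2484
I = α² × P(1−P) = 1.6² × 0.2484 = 0.63592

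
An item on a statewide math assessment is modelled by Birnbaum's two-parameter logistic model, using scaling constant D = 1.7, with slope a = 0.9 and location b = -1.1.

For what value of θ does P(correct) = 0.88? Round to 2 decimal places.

P(θ) = 1 / (1 + exp(−D·a(θ − b)))
logit = ln(0.8800/0.1200) = 1.9924
θ = b + logit/(1.7·a) = -1.1 + 1.9924/1.5300 = 0.2022

0.20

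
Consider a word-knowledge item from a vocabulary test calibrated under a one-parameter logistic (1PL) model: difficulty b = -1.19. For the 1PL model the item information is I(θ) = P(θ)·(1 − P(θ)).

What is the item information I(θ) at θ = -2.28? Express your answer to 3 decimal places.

0.188

P = 1/(1+e^{1.0900}) = 0.2516
P(1−P) = 0.2516 × 0.7484 = 0.1883
I = P(1−P) = 0.18831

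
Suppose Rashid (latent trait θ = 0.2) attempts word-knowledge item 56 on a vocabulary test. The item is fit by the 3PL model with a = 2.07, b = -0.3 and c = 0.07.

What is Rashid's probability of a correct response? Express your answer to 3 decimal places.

0.756

P(θ) = c + (1 − c) · 1 / (1 + exp(−a(θ − b)))
Exponent: 2.07 × (0.2 − (-0.3)) = 1.0350
1/(1 + e^{-1.0350}) = 0.7379
P = 0.07 + 0.93 × 0.7379 = 0.7562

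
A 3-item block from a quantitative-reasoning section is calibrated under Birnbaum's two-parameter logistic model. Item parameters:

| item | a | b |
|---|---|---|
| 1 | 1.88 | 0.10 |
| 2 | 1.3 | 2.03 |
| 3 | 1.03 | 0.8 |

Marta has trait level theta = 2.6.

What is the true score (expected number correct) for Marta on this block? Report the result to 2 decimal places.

P(theta) = 1 / (1 + exp(−a(theta − b)))
P_1 = 1/(1+e^{-4.7000}) = 0.9910
P_2 = 1/(1+e^{-0.7410}) = 0.6772
P_3 = 1/(1+e^{-1.8540}) = 0.8646
E[score] = 0.9910 + 0.6772 + 0.8646 = 2.5328

2.53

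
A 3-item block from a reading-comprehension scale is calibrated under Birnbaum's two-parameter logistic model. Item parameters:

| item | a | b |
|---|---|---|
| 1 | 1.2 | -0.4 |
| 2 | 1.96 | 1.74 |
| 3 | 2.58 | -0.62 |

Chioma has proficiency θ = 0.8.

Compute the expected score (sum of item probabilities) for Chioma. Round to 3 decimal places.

P(θ) = 1 / (1 + exp(−a(θ − b)))
P_1 = 1/(1+e^{-1.4400}) = 0.8085
P_2 = 1/(1+e^{1.8424}) = 0.1368
P_3 = 1/(1+e^{-3.6636}) = 0.9750
E[score] = 0.8085 + 0.1368 + 0.9750 = 1.9202

1.920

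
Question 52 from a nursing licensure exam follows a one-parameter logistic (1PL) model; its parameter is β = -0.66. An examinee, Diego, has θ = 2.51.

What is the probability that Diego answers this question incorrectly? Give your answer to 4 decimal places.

0.0403

P(θ) = 1 / (1 + exp(−(θ − β)))
Exponent: (2.51 − (-0.66)) = 3.1700
1/(1 + e^{-3.1700}) = 0.9597
P = 0.9597
P(incorrect) = 1 − 0.9597 = 0.0403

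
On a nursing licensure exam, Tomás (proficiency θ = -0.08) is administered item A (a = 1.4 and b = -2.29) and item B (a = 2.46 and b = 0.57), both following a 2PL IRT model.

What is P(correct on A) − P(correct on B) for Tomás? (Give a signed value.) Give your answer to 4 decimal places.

P(θ) = 1 / (1 + exp(−a(θ − b)))
P_A = 0.9566
P_B = 0.1681
P_A − P_B = 0.7885

0.7885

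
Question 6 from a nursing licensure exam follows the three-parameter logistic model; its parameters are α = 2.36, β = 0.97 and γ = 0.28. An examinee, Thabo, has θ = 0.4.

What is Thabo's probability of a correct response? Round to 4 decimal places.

P(θ) = γ + (1 − γ) · 1 / (1 + exp(−α(θ − β)))
Exponent: 2.36 × (0.4 − 0.97) = -1.3452
1/(1 + e^{1.3452}) = 0.2067
P = 0.28 + 0.72 × 0.2067 = 0.4288

0.4288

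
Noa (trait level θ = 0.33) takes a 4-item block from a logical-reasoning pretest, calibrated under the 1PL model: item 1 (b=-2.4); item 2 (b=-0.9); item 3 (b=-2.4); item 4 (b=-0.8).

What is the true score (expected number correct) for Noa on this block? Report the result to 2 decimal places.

P(θ) = 1 / (1 + exp(−(θ − b)))
P_1 = 1/(1+e^{-2.7300}) = 0.9388
P_2 = 1/(1+e^{-1.2300}) = 0.7738
P_3 = 1/(1+e^{-2.7300}) = 0.9388
P_4 = 1/(1+e^{-1.1300}) = 0.7558
E[score] = 0.9388 + 0.7738 + 0.9388 + 0.7558 = 3.4072

3.41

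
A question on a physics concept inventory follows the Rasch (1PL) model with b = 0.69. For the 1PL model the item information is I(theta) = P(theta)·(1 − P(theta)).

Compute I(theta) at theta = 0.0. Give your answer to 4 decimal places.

0.2225

P = 1/(1+e^{0.6900}) = 0.3340
P(1−P) = 0.3340 × 0.6660 = 0.2225
I = P(1−P) = 0.22245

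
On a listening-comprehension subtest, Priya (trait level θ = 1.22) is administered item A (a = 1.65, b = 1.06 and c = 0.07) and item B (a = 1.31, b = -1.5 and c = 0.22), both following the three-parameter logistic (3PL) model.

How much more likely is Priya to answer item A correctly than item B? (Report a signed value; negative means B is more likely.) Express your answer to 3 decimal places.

-0.382

P(θ) = c + (1 − c) · 1 / (1 + exp(−a(θ − b)))
P_A = 0.5960
P_B = 0.9785
P_A − P_B = -0.3825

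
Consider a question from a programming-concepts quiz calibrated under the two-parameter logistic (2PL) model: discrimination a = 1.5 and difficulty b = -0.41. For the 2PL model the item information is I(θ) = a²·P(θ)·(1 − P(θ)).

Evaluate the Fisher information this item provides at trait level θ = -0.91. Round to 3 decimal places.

0.490

P = 1/(1+e^{0.7500}) = 0.3208
P(1−P) = 0.3208 × 0.6792 = 0.2179
I = a² × P(1−P) = 1.5² × 0.2179 = 0.49026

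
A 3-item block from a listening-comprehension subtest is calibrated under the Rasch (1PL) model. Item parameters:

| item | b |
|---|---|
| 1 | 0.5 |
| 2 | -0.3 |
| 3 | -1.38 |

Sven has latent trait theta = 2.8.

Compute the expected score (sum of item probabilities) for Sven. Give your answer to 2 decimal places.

P(theta) = 1 / (1 + exp(−(theta − b)))
P_1 = 1/(1+e^{-2.3000}) = 0.9089
P_2 = 1/(1+e^{-3.1000}) = 0.9569
P_3 = 1/(1+e^{-4.1800}) = 0.9849
E[score] = 0.9089 + 0.9569 + 0.9849 = 2.8507

2.85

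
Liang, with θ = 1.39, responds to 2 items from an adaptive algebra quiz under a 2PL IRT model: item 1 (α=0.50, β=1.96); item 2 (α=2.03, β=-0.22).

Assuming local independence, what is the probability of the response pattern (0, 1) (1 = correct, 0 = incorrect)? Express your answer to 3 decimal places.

P(θ) = 1 / (1 + exp(−α(θ − β)))
P_1 = 1/(1+e^{0.2850}) = 0.4292
P_2 = 1/(1+e^{-3.2683}) = 0.9633
L = (1−P_1) × P_2 = 0.5708 × 0.9633 = 0.54984

0.550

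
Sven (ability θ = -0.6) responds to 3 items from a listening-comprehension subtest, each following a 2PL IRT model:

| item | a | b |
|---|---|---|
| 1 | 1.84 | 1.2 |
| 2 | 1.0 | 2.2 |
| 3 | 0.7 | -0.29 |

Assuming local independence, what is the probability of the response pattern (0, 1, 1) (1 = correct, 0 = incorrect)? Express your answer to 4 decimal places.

0.0247

P(θ) = 1 / (1 + exp(−a(θ − b)))
P_1 = 1/(1+e^{3.3120}) = 0.0352
P_2 = 1/(1+e^{2.8000}) = 0.0573
P_3 = 1/(1+e^{0.2170}) = 0.4460
L = (1−P_1) × P_2 × P_3 = 0.9648 × 0.0573 × 0.4460 = 0.02467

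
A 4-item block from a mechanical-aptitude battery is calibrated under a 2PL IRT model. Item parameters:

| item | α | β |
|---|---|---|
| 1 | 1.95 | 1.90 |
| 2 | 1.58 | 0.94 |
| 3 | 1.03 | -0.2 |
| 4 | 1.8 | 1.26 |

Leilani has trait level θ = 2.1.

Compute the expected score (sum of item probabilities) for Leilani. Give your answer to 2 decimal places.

3.19

P(θ) = 1 / (1 + exp(−α(θ − β)))
P_1 = 1/(1+e^{-0.3900}) = 0.5963
P_2 = 1/(1+e^{-1.8328}) = 0.8621
P_3 = 1/(1+e^{-2.3690}) = 0.9144
P_4 = 1/(1+e^{-1.5120}) = 0.8194
E[score] = 0.5963 + 0.8621 + 0.9144 + 0.8194 = 3.1922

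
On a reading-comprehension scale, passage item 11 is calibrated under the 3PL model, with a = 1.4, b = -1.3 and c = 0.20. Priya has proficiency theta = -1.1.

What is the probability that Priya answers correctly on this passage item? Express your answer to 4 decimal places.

0.6556

P(theta) = c + (1 − c) · 1 / (1 + exp(−a(theta − b)))
Exponent: 1.4 × (-1.1 − (-1.3)) = 0.2800
1/(1 + e^{-0.2800}) = 0.5695
P = 0.20 + 0.80 × 0.5695 = 0.6556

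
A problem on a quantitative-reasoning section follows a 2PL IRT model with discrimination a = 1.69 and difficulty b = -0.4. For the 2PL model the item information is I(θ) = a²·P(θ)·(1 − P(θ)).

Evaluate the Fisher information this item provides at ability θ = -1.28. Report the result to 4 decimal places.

P = 1/(1+e^{1.4872}) = 0.1843
P(1−P) = 0.1843 × 0.8157 = 0.1504
I = a² × P(1−P) = 1.69² × 0.1504 = 0.42944

0.4294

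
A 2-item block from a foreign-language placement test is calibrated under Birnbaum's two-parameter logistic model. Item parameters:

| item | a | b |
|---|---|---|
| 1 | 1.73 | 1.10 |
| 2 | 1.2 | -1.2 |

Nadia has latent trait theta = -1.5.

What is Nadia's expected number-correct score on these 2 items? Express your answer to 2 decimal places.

P(theta) = 1 / (1 + exp(−a(theta − b)))
P_1 = 1/(1+e^{4.4980}) = 0.0110
P_2 = 1/(1+e^{0.3600}) = 0.4110
E[score] = 0.0110 + 0.4110 = 0.4220

0.42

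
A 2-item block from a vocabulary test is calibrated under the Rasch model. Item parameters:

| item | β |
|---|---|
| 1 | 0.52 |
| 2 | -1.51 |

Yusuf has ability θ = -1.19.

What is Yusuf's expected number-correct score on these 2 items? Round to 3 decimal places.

P(θ) = 1 / (1 + exp(−(θ − β)))
P_1 = 1/(1+e^{1.7100}) = 0.1532
P_2 = 1/(1+e^{-0.3200}) = 0.5793
E[score] = 0.1532 + 0.5793 = 0.7325

0.732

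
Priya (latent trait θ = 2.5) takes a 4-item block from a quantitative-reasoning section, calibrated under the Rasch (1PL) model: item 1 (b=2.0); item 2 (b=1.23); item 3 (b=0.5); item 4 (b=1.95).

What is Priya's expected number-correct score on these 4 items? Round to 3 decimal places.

P(θ) = 1 / (1 + exp(−(θ − b)))
P_1 = 1/(1+e^{-0.5000}) = 0.6225
P_2 = 1/(1+e^{-1.2700}) = 0.7807
P_3 = 1/(1+e^{-2.0000}) = 0.8808
P_4 = 1/(1+e^{-0.5500}) = 0.6341
E[score] = 0.6225 + 0.7807 + 0.8808 + 0.6341 = 2.9181

2.918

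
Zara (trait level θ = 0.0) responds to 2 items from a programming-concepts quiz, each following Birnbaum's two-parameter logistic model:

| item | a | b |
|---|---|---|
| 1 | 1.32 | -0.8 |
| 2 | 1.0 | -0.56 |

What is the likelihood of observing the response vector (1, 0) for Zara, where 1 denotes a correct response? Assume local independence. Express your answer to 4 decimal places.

P(θ) = 1 / (1 + exp(−a(θ − b)))
P_1 = 1/(1+e^{-1.0560}) = 0.7419
P_2 = 1/(1+e^{-0.5600}) = 0.6365
L = P_1 × (1−P_2) = 0.7419 × 0.3635 = 0.26973

0.2697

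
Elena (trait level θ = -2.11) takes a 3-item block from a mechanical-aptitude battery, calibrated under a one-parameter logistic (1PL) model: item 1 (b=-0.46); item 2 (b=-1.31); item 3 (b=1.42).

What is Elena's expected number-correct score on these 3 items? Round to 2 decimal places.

P(θ) = 1 / (1 + exp(−(θ − b)))
P_1 = 1/(1+e^{1.6500}) = 0.1611
P_2 = 1/(1+e^{0.8000}) = 0.3100
P_3 = 1/(1+e^{3.5300}) = 0.0285
E[score] = 0.1611 + 0.3100 + 0.0285 = 0.4996

0.50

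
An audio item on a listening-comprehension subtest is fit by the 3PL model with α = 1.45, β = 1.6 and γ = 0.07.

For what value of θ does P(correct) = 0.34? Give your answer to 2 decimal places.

P(θ) = γ + (1 − γ) · 1 / (1 + exp(−α(θ − β)))
Remove guessing floor: (0.34 − 0.07)/(1 − 0.07) = 0.2903
logit = ln(0.2903/0.7097) = -0.8938
θ = β + logit/(α) = 1.6 + (-0.8938)/1.4500 = 0.9836

0.98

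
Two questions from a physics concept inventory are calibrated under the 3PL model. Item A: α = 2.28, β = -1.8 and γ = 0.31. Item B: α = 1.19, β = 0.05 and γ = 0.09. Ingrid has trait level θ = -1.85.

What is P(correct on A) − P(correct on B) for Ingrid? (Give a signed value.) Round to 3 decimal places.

P(θ) = γ + (1 − γ) · 1 / (1 + exp(−α(θ − β)))
P_A = 0.6354
P_B = 0.1759
P_A − P_B = 0.4594

0.459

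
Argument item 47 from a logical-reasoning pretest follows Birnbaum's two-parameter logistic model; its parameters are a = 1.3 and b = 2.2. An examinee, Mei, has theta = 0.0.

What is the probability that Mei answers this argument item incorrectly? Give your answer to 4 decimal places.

0.9458

P(theta) = 1 / (1 + exp(−a(theta − b)))
Exponent: 1.3 × (0.0 − 2.2) = -2.8600
1/(1 + e^{2.8600}) = 0.0542
P(incorrect) = 1 − 0.0542 = 0.9458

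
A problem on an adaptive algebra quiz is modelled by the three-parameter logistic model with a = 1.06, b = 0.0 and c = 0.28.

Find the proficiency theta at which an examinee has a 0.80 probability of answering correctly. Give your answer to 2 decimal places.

P(theta) = c + (1 − c) · 1 / (1 + exp(−a(theta − b)))
Remove guessing floor: (0.80 − 0.28)/(1 − 0.28) = 0.7222
logit = ln(0.7222/0.2778) = 0.9555
theta = b + logit/(a) = 0.0 + 0.9555/1.0600 = 0.9014

0.90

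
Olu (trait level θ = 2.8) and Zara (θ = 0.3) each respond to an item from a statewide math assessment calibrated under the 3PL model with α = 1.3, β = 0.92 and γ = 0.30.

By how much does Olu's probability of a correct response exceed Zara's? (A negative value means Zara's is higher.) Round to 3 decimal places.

P(θ) = γ + (1 − γ) · 1 / (1 + exp(−α(θ − β)))
P(Olu) = 0.9441  [exponent 2.4440]
P(Zara) = 0.5161  [exponent -0.8060]
Difference = 0.9441 − 0.5161 = 0.4280

0.428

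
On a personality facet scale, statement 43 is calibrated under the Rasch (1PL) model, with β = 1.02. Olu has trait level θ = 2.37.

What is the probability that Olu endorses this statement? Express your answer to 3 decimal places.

0.794

P(θ) = 1 / (1 + exp(−(θ − β)))
Exponent: (2.37 − 1.02) = 1.3500
1/(1 + e^{-1.3500}) = 0.7941
P = 0.7941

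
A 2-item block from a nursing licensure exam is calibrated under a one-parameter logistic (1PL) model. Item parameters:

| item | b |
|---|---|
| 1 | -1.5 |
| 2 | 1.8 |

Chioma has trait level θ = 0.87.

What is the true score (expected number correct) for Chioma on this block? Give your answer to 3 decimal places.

1.197

P(θ) = 1 / (1 + exp(−(θ − b)))
P_1 = 1/(1+e^{-2.3700}) = 0.9145
P_2 = 1/(1+e^{0.9300}) = 0.2829
E[score] = 0.9145 + 0.2829 = 1.1974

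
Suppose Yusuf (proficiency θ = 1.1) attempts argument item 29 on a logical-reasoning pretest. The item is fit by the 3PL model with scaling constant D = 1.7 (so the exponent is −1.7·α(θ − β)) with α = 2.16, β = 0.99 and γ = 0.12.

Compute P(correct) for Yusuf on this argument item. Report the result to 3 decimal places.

0.648

P(θ) = γ + (1 − γ) · 1 / (1 + exp(−D·α(θ − β)))
Exponent: 1.7 × 2.16 × (1.1 − 0.99) = 0.4039
1/(1 + e^{-0.4039}) = 0.5996
P = 0.12 + 0.88 × 0.5996 = 0.6477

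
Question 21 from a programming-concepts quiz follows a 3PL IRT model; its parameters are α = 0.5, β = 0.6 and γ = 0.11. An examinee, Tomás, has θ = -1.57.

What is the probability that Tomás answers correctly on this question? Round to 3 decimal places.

0.335

P(θ) = γ + (1 − γ) · 1 / (1 + exp(−α(θ − β)))
Exponent: 0.5 × (-1.57 − 0.6) = -1.0850
1/(1 + e^{1.0850}) = 0.2526
P = 0.11 + 0.89 × 0.2526 = 0.3348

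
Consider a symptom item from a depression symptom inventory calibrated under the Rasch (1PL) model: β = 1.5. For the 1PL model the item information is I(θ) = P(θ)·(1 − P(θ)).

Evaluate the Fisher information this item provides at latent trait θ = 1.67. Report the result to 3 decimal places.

0.248

P = 1/(1+e^{-0.1700}) = 0.5424
P(1−P) = 0.5424 × 0.4576 = 0.2482
I = P(1−P) = 0.24820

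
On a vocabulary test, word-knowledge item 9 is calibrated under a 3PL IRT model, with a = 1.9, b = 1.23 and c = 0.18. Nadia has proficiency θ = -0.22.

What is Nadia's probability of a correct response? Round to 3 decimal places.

0.229

P(θ) = c + (1 − c) · 1 / (1 + exp(−a(θ − b)))
Exponent: 1.9 × (-0.22 − 1.23) = -2.7550
1/(1 + e^{2.7550}) = 0.0598
P = 0.18 + 0.82 × 0.0598 = 0.2290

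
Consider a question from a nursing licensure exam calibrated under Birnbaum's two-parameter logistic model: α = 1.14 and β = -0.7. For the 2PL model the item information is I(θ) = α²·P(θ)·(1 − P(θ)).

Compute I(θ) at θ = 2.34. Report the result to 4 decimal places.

P = 1/(1+e^{-3.4656}) = 0.9697
P(1−P) = 0.9697 × 0.0303 = 0.0294
I = α² × P(1−P) = 1.14² × 0.0294 = 0.03819

0.0382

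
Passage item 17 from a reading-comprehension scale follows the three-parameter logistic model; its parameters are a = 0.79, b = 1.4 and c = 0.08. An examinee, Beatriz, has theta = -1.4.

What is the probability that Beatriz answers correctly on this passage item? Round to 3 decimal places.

P(theta) = c + (1 − c) · 1 / (1 + exp(−a(theta − b)))
Exponent: 0.79 × (-1.4 − 1.4) = -2.2120
1/(1 + e^{2.2120}) = 0.0987
P = 0.08 + 0.92 × 0.0987 = 0.1708

0.171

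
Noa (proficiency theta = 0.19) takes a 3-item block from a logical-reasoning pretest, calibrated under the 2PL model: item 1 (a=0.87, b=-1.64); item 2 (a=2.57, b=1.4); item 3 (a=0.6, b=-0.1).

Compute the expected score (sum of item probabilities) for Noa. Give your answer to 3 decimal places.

1.417

P(theta) = 1 / (1 + exp(−a(theta − b)))
P_1 = 1/(1+e^{-1.5921}) = 0.8309
P_2 = 1/(1+e^{3.1097}) = 0.0427
P_3 = 1/(1+e^{-0.1740}) = 0.5434
E[score] = 0.8309 + 0.0427 + 0.5434 = 1.4170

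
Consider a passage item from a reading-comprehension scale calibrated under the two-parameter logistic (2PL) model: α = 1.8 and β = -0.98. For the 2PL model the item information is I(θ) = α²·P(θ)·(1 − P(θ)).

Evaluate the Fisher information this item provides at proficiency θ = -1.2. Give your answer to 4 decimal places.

0.7791

P = 1/(1+e^{0.3960}) = 0.4023
P(1−P) = 0.4023 × 0.5977 = 0.2404
I = α² × P(1−P) = 1.8² × 0.2404 = 0.77906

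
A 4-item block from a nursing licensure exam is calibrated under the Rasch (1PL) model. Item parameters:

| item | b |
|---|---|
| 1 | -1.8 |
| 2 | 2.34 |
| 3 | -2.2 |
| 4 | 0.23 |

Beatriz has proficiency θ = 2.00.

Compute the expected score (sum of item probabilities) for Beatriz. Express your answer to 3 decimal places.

3.234

P(θ) = 1 / (1 + exp(−(θ − b)))
P_1 = 1/(1+e^{-3.8000}) = 0.9781
P_2 = 1/(1+e^{0.3400}) = 0.4158
P_3 = 1/(1+e^{-4.2000}) = 0.9852
P_4 = 1/(1+e^{-1.7700}) = 0.8545
E[score] = 0.9781 + 0.4158 + 0.9852 + 0.8545 = 3.2336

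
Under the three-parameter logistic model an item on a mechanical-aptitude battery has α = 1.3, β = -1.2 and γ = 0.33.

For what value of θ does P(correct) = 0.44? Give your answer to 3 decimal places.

-2.452

P(θ) = γ + (1 − γ) · 1 / (1 + exp(−α(θ − β)))
Remove guessing floor: (0.44 − 0.33)/(1 − 0.33) = 0.1642
logit = ln(0.1642/0.8358) = -1.6275
θ = β + logit/(α) = -1.2 + (-1.6275)/1.3000 = -2.4519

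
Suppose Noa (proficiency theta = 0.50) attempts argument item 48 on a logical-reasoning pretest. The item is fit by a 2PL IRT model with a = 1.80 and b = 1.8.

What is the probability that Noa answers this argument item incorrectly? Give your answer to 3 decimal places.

0.912

P(theta) = 1 / (1 + exp(−a(theta − b)))
Exponent: 1.80 × (0.50 − 1.8) = -2.3400
1/(1 + e^{2.3400}) = 0.0879
P(incorrect) = 1 − 0.0879 = 0.9121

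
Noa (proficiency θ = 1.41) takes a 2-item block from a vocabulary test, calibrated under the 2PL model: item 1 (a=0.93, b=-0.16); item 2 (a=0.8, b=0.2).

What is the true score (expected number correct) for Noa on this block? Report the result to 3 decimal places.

1.536

P(θ) = 1 / (1 + exp(−a(θ − b)))
P_1 = 1/(1+e^{-1.4601}) = 0.8115
P_2 = 1/(1+e^{-0.9680}) = 0.7247
E[score] = 0.8115 + 0.7247 = 1.5363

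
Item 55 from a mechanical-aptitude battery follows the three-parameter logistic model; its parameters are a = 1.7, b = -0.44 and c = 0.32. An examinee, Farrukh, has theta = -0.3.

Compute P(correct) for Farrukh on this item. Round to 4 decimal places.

P(theta) = c + (1 − c) · 1 / (1 + exp(−a(theta − b)))
Exponent: 1.7 × (-0.3 − (-0.44)) = 0.2380
1/(1 + e^{-0.2380}) = 0.5592
P = 0.32 + 0.68 × 0.5592 = 0.7003

0.7003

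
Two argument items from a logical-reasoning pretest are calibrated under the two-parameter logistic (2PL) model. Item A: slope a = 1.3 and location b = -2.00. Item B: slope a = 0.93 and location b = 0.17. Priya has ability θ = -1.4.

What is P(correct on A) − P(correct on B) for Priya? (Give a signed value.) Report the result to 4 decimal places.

P(θ) = 1 / (1 + exp(−a(θ − b)))
P_A = 0.6857
P_B = 0.1885
P_A − P_B = 0.4972

0.4972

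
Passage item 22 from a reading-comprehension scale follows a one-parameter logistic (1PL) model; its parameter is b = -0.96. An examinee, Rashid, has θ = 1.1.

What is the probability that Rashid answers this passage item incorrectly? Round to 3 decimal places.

P(θ) = 1 / (1 + exp(−(θ − b)))
Exponent: (1.1 − (-0.96)) = 2.0600
1/(1 + e^{-2.0600}) = 0.8870
P = 0.8870
P(incorrect) = 1 − 0.8870 = 0.1130

0.113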